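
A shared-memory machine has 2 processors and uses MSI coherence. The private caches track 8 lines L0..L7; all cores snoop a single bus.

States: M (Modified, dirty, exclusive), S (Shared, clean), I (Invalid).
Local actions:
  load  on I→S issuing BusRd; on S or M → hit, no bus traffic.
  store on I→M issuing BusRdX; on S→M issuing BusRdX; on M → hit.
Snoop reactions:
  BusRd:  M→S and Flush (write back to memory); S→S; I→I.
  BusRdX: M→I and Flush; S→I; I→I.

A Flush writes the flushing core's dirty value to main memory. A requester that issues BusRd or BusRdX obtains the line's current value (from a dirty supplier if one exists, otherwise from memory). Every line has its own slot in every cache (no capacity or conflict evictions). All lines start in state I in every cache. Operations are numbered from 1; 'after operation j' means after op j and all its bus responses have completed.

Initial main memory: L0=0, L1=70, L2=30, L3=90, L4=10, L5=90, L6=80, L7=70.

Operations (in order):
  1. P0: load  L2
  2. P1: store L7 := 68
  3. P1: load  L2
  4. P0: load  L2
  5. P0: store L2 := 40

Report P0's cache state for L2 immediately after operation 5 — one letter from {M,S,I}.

state = M

step 1: P0: load  L2  ⟶  SI  (L2)  txn=BusRd  M[L2]=30
step 2: P1: store L7 := 68  ⟶  IM  (L7)  txn=BusRdX  M[L7]=70
step 3: P1: load  L2  ⟶  SS  (L2)  txn=BusRd  M[L2]=30
step 4: P0: load  L2  ⟶  SS  (L2)  txn=∅  M[L2]=30
step 5: P0: store L2 := 40  ⟶  MI  (L2)  txn=BusRdX  M[L2]=30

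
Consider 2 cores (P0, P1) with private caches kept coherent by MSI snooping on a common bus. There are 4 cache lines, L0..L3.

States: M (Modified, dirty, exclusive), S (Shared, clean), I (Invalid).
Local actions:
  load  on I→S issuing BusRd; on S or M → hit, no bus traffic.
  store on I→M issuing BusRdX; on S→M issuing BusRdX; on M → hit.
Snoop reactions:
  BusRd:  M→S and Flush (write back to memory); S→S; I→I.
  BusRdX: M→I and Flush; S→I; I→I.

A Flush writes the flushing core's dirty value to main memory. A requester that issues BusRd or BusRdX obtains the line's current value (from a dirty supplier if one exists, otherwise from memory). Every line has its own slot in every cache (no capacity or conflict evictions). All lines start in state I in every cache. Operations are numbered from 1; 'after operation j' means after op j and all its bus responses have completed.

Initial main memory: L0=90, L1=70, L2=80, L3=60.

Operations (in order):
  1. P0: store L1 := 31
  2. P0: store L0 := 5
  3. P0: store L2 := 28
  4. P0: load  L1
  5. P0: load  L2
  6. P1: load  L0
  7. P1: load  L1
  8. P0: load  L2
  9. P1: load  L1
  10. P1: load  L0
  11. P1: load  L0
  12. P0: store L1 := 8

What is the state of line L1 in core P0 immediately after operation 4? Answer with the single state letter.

step 1: P0: store L1 := 31  ⟶  MI  (L1)  txn=BusRdX  M[L1]=70
step 2: P0: store L0 := 5  ⟶  MI  (L0)  txn=BusRdX  M[L0]=90
step 3: P0: store L2 := 28  ⟶  MI  (L2)  txn=BusRdX  M[L2]=80
step 4: P0: load  L1  ⟶  MI  (L1)  txn=∅  M[L1]=70
step 5: P0: load  L2  ⟶  MI  (L2)  txn=∅  M[L2]=80
step 6: P1: load  L0  ⟶  SS  (L0)  txn=BusRd+Flush  M[L0]=5
step 7: P1: load  L1  ⟶  SS  (L1)  txn=BusRd+Flush  M[L1]=31
step 8: P0: load  L2  ⟶  MI  (L2)  txn=∅  M[L2]=80
step 9: P1: load  L1  ⟶  SS  (L1)  txn=∅  M[L1]=31
step 10: P1: load  L0  ⟶  SS  (L0)  txn=∅  M[L0]=5
step 11: P1: load  L0  ⟶  SS  (L0)  txn=∅  M[L0]=5
step 12: P0: store L1 := 8  ⟶  MI  (L1)  txn=BusRdX  M[L1]=31

state = M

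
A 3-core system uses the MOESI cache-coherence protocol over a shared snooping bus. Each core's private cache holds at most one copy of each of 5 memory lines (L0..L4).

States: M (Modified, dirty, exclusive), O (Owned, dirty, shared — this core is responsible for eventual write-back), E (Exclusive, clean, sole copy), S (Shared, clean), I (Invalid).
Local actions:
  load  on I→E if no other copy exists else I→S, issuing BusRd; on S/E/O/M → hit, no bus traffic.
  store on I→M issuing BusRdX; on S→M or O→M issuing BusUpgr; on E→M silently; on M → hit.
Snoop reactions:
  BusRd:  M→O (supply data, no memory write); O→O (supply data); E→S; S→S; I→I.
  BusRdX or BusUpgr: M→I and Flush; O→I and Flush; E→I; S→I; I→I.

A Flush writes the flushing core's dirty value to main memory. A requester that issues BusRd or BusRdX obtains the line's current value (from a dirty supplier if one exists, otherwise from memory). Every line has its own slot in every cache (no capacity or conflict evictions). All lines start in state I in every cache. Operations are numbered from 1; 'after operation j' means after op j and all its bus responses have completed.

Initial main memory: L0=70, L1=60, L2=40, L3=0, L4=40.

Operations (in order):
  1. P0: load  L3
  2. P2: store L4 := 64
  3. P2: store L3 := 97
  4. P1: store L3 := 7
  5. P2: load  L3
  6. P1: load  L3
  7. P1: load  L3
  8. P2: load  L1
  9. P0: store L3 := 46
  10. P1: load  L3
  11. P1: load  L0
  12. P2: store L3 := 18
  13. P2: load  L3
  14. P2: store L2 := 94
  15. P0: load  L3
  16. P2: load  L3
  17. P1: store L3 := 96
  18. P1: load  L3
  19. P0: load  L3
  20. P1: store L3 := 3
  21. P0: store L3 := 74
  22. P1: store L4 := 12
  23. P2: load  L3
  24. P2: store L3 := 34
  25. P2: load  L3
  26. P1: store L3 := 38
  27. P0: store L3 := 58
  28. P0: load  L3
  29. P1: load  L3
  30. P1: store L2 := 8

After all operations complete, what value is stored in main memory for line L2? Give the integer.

step 1: P0: load  L3  ⟶  EII  (L3)  txn=BusRd  M[L3]=0
step 2: P2: store L4 := 64  ⟶  IIM  (L4)  txn=BusRdX  M[L4]=40
step 3: P2: store L3 := 97  ⟶  IIM  (L3)  txn=BusRdX  M[L3]=0
step 4: P1: store L3 := 7  ⟶  IMI  (L3)  txn=BusRdX+Flush  M[L3]=97
step 5: P2: load  L3  ⟶  IOS  (L3)  txn=BusRd  M[L3]=97
step 6: P1: load  L3  ⟶  IOS  (L3)  txn=∅  M[L3]=97
step 7: P1: load  L3  ⟶  IOS  (L3)  txn=∅  M[L3]=97
step 8: P2: load  L1  ⟶  IIE  (L1)  txn=BusRd  M[L1]=60
step 9: P0: store L3 := 46  ⟶  MII  (L3)  txn=BusRdX+Flush  M[L3]=7
step 10: P1: load  L3  ⟶  OSI  (L3)  txn=BusRd  M[L3]=7
step 11: P1: load  L0  ⟶  IEI  (L0)  txn=BusRd  M[L0]=70
step 12: P2: store L3 := 18  ⟶  IIM  (L3)  txn=BusRdX+Flush  M[L3]=46
step 13: P2: load  L3  ⟶  IIM  (L3)  txn=∅  M[L3]=46
step 14: P2: store L2 := 94  ⟶  IIM  (L2)  txn=BusRdX  M[L2]=40
step 15: P0: load  L3  ⟶  SIO  (L3)  txn=BusRd  M[L3]=46
step 16: P2: load  L3  ⟶  SIO  (L3)  txn=∅  M[L3]=46
step 17: P1: store L3 := 96  ⟶  IMI  (L3)  txn=BusRdX+Flush  M[L3]=18
step 18: P1: load  L3  ⟶  IMI  (L3)  txn=∅  M[L3]=18
step 19: P0: load  L3  ⟶  SOI  (L3)  txn=BusRd  M[L3]=18
step 20: P1: store L3 := 3  ⟶  IMI  (L3)  txn=BusUpgr  M[L3]=18
step 21: P0: store L3 := 74  ⟶  MII  (L3)  txn=BusRdX+Flush  M[L3]=3
step 22: P1: store L4 := 12  ⟶  IMI  (L4)  txn=BusRdX+Flush  M[L4]=64
step 23: P2: load  L3  ⟶  OIS  (L3)  txn=BusRd  M[L3]=3
step 24: P2: store L3 := 34  ⟶  IIM  (L3)  txn=BusUpgr+Flush  M[L3]=74
step 25: P2: load  L3  ⟶  IIM  (L3)  txn=∅  M[L3]=74
step 26: P1: store L3 := 38  ⟶  IMI  (L3)  txn=BusRdX+Flush  M[L3]=34
step 27: P0: store L3 := 58  ⟶  MII  (L3)  txn=BusRdX+Flush  M[L3]=38
step 28: P0: load  L3  ⟶  MII  (L3)  txn=∅  M[L3]=38
step 29: P1: load  L3  ⟶  OSI  (L3)  txn=BusRd  M[L3]=38
step 30: P1: store L2 := 8  ⟶  IMI  (L2)  txn=BusRdX+Flush  M[L2]=94

memory[L2] = 94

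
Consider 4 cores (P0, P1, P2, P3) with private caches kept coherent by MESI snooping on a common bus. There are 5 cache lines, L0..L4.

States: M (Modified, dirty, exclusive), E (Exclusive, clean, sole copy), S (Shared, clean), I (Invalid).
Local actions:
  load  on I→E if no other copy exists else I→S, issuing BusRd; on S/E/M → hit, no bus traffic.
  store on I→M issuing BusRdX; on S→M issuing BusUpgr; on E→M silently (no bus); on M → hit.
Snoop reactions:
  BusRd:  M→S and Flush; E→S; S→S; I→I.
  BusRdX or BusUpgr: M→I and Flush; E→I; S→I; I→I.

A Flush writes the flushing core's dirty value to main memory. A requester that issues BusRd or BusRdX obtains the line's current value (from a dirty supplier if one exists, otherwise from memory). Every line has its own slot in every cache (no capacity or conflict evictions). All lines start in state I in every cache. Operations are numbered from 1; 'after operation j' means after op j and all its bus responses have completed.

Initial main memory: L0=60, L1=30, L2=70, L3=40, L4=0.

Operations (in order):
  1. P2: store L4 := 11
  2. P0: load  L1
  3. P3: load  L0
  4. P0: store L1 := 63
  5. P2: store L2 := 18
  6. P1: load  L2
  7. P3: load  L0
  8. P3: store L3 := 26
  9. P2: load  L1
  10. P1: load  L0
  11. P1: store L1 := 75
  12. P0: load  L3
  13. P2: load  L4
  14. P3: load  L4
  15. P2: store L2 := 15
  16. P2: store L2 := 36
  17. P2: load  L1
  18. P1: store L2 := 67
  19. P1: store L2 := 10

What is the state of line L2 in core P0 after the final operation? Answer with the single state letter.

[1] P2: store L4 := 11 | P0:I, P1:I, P2:M(11), P3:I | bus: BusRdX
[2] P0: load  L1 | P0:E(30), P1:I, P2:I, P3:I | bus: BusRd
[3] P3: load  L0 | P0:I, P1:I, P2:I, P3:E(60) | bus: BusRd
[4] P0: store L1 := 63 | P0:M(63), P1:I, P2:I, P3:I | bus: none
[5] P2: store L2 := 18 | P0:I, P1:I, P2:M(18), P3:I | bus: BusRdX
[6] P1: load  L2 | P0:I, P1:S(18), P2:S(18), P3:I | bus: BusRd,Flush
[7] P3: load  L0 | P0:I, P1:I, P2:I, P3:E(60) | bus: none
[8] P3: store L3 := 26 | P0:I, P1:I, P2:I, P3:M(26) | bus: BusRdX
[9] P2: load  L1 | P0:S(63), P1:I, P2:S(63), P3:I | bus: BusRd,Flush
[10] P1: load  L0 | P0:I, P1:S(60), P2:I, P3:S(60) | bus: BusRd
[11] P1: store L1 := 75 | P0:I, P1:M(75), P2:I, P3:I | bus: BusRdX
[12] P0: load  L3 | P0:S(26), P1:I, P2:I, P3:S(26) | bus: BusRd,Flush
[13] P2: load  L4 | P0:I, P1:I, P2:M(11), P3:I | bus: none
[14] P3: load  L4 | P0:I, P1:I, P2:S(11), P3:S(11) | bus: BusRd,Flush
[15] P2: store L2 := 15 | P0:I, P1:I, P2:M(15), P3:I | bus: BusUpgr
[16] P2: store L2 := 36 | P0:I, P1:I, P2:M(36), P3:I | bus: none
[17] P2: load  L1 | P0:I, P1:S(75), P2:S(75), P3:I | bus: BusRd,Flush
[18] P1: store L2 := 67 | P0:I, P1:M(67), P2:I, P3:I | bus: BusRdX,Flush
[19] P1: store L2 := 10 | P0:I, P1:M(10), P2:I, P3:I | bus: none

state = I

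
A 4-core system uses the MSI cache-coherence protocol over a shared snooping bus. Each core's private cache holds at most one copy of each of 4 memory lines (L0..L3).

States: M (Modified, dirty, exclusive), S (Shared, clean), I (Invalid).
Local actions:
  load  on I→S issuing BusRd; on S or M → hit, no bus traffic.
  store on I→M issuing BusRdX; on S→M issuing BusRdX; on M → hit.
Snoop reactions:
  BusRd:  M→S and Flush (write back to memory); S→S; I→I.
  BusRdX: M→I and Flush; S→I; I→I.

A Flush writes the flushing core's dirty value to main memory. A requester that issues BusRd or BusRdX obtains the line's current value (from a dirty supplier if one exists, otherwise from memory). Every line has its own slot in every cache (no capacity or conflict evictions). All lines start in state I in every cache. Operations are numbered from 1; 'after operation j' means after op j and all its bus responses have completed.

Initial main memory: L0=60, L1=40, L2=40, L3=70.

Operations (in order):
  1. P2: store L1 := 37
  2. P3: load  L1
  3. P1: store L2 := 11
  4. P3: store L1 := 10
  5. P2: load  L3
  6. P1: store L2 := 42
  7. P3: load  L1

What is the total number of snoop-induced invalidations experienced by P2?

invalidations = 1

[1] P2: store L1 := 37 | P0:I, P1:I, P2:M(37), P3:I | bus: BusRdX
[2] P3: load  L1 | P0:I, P1:I, P2:S(37), P3:S(37) | bus: BusRd,Flush
[3] P1: store L2 := 11 | P0:I, P1:M(11), P2:I, P3:I | bus: BusRdX
[4] P3: store L1 := 10 | P0:I, P1:I, P2:I, P3:M(10) | bus: BusRdX
[5] P2: load  L3 | P0:I, P1:I, P2:S(70), P3:I | bus: BusRd
[6] P1: store L2 := 42 | P0:I, P1:M(42), P2:I, P3:I | bus: none
[7] P3: load  L1 | P0:I, P1:I, P2:I, P3:M(10) | bus: none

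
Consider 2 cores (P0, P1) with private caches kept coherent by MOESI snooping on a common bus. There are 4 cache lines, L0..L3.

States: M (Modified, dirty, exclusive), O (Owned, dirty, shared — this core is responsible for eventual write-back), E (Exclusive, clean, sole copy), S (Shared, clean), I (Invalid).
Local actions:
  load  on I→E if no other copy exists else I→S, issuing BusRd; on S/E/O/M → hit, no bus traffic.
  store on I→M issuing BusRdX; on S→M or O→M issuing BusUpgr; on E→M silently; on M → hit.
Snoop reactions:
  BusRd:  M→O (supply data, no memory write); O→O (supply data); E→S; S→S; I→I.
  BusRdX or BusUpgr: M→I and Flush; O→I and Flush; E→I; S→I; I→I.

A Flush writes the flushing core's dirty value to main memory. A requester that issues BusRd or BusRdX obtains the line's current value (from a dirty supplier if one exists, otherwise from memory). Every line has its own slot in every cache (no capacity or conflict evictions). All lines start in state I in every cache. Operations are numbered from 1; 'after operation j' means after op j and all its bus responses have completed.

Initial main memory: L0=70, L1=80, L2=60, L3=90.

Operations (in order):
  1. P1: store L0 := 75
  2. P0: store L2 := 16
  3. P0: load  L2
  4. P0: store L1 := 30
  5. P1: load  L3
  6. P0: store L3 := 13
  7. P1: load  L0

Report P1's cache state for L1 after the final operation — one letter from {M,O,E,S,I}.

state = I

step 1: P1: store L0 := 75  ⟶  IM  (L0)  txn=BusRdX  M[L0]=70
step 2: P0: store L2 := 16  ⟶  MI  (L2)  txn=BusRdX  M[L2]=60
step 3: P0: load  L2  ⟶  MI  (L2)  txn=∅  M[L2]=60
step 4: P0: store L1 := 30  ⟶  MI  (L1)  txn=BusRdX  M[L1]=80
step 5: P1: load  L3  ⟶  IE  (L3)  txn=BusRd  M[L3]=90
step 6: P0: store L3 := 13  ⟶  MI  (L3)  txn=BusRdX  M[L3]=90
step 7: P1: load  L0  ⟶  IM  (L0)  txn=∅  M[L0]=70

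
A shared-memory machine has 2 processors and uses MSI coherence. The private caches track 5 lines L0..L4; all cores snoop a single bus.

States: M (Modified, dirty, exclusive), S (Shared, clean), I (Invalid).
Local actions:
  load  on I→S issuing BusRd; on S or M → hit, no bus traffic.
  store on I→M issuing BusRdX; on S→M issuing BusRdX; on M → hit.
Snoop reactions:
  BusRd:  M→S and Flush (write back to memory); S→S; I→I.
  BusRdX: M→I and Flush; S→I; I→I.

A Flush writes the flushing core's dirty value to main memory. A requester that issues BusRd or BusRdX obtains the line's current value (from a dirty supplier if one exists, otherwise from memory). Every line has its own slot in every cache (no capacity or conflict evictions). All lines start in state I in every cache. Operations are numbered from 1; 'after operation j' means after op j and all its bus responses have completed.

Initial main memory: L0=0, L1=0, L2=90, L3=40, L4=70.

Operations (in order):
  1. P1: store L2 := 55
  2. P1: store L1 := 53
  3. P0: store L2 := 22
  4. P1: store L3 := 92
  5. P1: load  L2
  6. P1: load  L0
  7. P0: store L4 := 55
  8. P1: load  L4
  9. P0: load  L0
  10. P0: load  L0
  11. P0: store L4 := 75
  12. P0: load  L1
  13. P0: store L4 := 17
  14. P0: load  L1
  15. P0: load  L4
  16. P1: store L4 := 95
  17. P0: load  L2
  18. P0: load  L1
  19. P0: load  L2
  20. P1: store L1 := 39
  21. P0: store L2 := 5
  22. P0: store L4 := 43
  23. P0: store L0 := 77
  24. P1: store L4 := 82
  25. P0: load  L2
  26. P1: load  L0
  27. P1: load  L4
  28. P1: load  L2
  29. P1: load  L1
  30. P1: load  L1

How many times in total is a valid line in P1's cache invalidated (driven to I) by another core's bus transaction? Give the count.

invalidations = 5

1. P1: store L2 := 55  bus=[BusRdX]  L2: P0=I P1=M  mem[L2]=90
2. P1: store L1 := 53  bus=[BusRdX]  L1: P0=I P1=M  mem[L1]=0
3. P0: store L2 := 22  bus=[BusRdX,Flush]  L2: P0=M P1=I  mem[L2]=55
4. P1: store L3 := 92  bus=[BusRdX]  L3: P0=I P1=M  mem[L3]=40
5. P1: load  L2  bus=[BusRd,Flush]  L2: P0=S P1=S  mem[L2]=22
6. P1: load  L0  bus=[BusRd]  L0: P0=I P1=S  mem[L0]=0
7. P0: store L4 := 55  bus=[BusRdX]  L4: P0=M P1=I  mem[L4]=70
8. P1: load  L4  bus=[BusRd,Flush]  L4: P0=S P1=S  mem[L4]=55
9. P0: load  L0  bus=[BusRd]  L0: P0=S P1=S  mem[L0]=0
10. P0: load  L0  bus=[-]  L0: P0=S P1=S  mem[L0]=0
11. P0: store L4 := 75  bus=[BusRdX]  L4: P0=M P1=I  mem[L4]=55
12. P0: load  L1  bus=[BusRd,Flush]  L1: P0=S P1=S  mem[L1]=53
13. P0: store L4 := 17  bus=[-]  L4: P0=M P1=I  mem[L4]=55
14. P0: load  L1  bus=[-]  L1: P0=S P1=S  mem[L1]=53
15. P0: load  L4  bus=[-]  L4: P0=M P1=I  mem[L4]=55
16. P1: store L4 := 95  bus=[BusRdX,Flush]  L4: P0=I P1=M  mem[L4]=17
17. P0: load  L2  bus=[-]  L2: P0=S P1=S  mem[L2]=22
18. P0: load  L1  bus=[-]  L1: P0=S P1=S  mem[L1]=53
19. P0: load  L2  bus=[-]  L2: P0=S P1=S  mem[L2]=22
20. P1: store L1 := 39  bus=[BusRdX]  L1: P0=I P1=M  mem[L1]=53
21. P0: store L2 := 5  bus=[BusRdX]  L2: P0=M P1=I  mem[L2]=22
22. P0: store L4 := 43  bus=[BusRdX,Flush]  L4: P0=M P1=I  mem[L4]=95
23. P0: store L0 := 77  bus=[BusRdX]  L0: P0=M P1=I  mem[L0]=0
24. P1: store L4 := 82  bus=[BusRdX,Flush]  L4: P0=I P1=M  mem[L4]=43
25. P0: load  L2  bus=[-]  L2: P0=M P1=I  mem[L2]=22
26. P1: load  L0  bus=[BusRd,Flush]  L0: P0=S P1=S  mem[L0]=77
27. P1: load  L4  bus=[-]  L4: P0=I P1=M  mem[L4]=43
28. P1: load  L2  bus=[BusRd,Flush]  L2: P0=S P1=S  mem[L2]=5
29. P1: load  L1  bus=[-]  L1: P0=I P1=M  mem[L1]=53
30. P1: load  L1  bus=[-]  L1: P0=I P1=M  mem[L1]=53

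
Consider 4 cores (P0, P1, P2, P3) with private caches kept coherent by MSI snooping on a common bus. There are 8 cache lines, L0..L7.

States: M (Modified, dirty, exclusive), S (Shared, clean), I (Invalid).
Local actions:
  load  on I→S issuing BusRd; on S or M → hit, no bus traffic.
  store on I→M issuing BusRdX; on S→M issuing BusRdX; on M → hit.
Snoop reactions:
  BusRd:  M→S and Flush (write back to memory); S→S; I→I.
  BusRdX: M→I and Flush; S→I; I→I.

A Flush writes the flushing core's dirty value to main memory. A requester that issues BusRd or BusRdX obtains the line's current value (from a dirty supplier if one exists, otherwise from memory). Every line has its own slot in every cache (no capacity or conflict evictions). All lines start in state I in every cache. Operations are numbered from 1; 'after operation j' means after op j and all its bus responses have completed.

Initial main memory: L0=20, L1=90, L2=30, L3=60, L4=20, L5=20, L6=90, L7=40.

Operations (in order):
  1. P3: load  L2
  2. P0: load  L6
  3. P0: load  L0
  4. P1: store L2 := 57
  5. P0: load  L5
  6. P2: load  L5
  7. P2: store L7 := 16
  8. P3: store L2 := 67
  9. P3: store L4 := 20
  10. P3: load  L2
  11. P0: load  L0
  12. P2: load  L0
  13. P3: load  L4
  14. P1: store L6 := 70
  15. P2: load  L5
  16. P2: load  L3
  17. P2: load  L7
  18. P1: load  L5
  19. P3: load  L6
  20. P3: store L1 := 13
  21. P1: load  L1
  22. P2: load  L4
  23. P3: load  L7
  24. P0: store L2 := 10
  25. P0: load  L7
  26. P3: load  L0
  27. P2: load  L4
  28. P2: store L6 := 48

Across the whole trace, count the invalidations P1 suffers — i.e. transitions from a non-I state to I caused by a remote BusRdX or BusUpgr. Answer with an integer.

invalidations = 2

  op1 P3: load  L2 → I/I/I/S on L2; bus BusRd; mem=30
  op2 P0: load  L6 → S/I/I/I on L6; bus BusRd; mem=90
  op3 P0: load  L0 → S/I/I/I on L0; bus BusRd; mem=20
  op4 P1: store L2 := 57 → I/M/I/I on L2; bus BusRdX; mem=30
  op5 P0: load  L5 → S/I/I/I on L5; bus BusRd; mem=20
  op6 P2: load  L5 → S/I/S/I on L5; bus BusRd; mem=20
  op7 P2: store L7 := 16 → I/I/M/I on L7; bus BusRdX; mem=40
  op8 P3: store L2 := 67 → I/I/I/M on L2; bus BusRdX Flush; mem=57
  op9 P3: store L4 := 20 → I/I/I/M on L4; bus BusRdX; mem=20
  op10 P3: load  L2 → I/I/I/M on L2; bus (none); mem=57
  op11 P0: load  L0 → S/I/I/I on L0; bus (none); mem=20
  op12 P2: load  L0 → S/I/S/I on L0; bus BusRd; mem=20
  op13 P3: load  L4 → I/I/I/M on L4; bus (none); mem=20
  op14 P1: store L6 := 70 → I/M/I/I on L6; bus BusRdX; mem=90
  op15 P2: load  L5 → S/I/S/I on L5; bus (none); mem=20
  op16 P2: load  L3 → I/I/S/I on L3; bus BusRd; mem=60
  op17 P2: load  L7 → I/I/M/I on L7; bus (none); mem=40
  op18 P1: load  L5 → S/S/S/I on L5; bus BusRd; mem=20
  op19 P3: load  L6 → I/S/I/S on L6; bus BusRd Flush; mem=70
  op20 P3: store L1 := 13 → I/I/I/M on L1; bus BusRdX; mem=90
  op21 P1: load  L1 → I/S/I/S on L1; bus BusRd Flush; mem=13
  op22 P2: load  L4 → I/I/S/S on L4; bus BusRd Flush; mem=20
  op23 P3: load  L7 → I/I/S/S on L7; bus BusRd Flush; mem=16
  op24 P0: store L2 := 10 → M/I/I/I on L2; bus BusRdX Flush; mem=67
  op25 P0: load  L7 → S/I/S/S on L7; bus BusRd; mem=16
  op26 P3: load  L0 → S/I/S/S on L0; bus BusRd; mem=20
  op27 P2: load  L4 → I/I/S/S on L4; bus (none); mem=20
  op28 P2: store L6 := 48 → I/I/M/I on L6; bus BusRdX; mem=70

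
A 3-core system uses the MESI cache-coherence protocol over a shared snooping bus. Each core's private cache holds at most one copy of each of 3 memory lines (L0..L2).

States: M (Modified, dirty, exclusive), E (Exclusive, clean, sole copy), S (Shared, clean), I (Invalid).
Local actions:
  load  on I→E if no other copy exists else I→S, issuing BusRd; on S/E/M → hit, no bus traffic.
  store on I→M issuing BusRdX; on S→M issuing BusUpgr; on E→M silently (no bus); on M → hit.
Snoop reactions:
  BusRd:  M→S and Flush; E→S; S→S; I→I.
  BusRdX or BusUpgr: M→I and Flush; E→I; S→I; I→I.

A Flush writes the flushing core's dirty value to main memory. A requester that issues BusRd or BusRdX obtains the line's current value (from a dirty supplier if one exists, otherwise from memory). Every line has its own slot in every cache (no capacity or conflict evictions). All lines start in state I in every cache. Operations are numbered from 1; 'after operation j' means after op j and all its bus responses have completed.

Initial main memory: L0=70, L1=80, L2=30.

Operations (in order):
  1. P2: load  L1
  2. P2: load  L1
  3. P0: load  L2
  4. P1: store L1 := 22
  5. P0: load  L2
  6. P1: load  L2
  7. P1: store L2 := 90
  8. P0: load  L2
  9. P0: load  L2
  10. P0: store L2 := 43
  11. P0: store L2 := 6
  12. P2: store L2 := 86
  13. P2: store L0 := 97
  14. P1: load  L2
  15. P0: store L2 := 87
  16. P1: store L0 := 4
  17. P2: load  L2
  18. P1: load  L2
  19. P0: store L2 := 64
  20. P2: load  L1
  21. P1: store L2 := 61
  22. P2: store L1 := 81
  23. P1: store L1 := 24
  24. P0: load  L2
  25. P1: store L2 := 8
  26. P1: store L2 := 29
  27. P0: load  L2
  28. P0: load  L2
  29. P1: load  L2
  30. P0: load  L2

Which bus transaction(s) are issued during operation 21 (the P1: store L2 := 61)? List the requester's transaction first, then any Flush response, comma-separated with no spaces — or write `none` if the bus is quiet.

1. P2: load  L1  bus=[BusRd]  L1: P0=I P1=I P2=E  mem[L1]=80
2. P2: load  L1  bus=[-]  L1: P0=I P1=I P2=E  mem[L1]=80
3. P0: load  L2  bus=[BusRd]  L2: P0=E P1=I P2=I  mem[L2]=30
4. P1: store L1 := 22  bus=[BusRdX]  L1: P0=I P1=M P2=I  mem[L1]=80
5. P0: load  L2  bus=[-]  L2: P0=E P1=I P2=I  mem[L2]=30
6. P1: load  L2  bus=[BusRd]  L2: P0=S P1=S P2=I  mem[L2]=30
7. P1: store L2 := 90  bus=[BusUpgr]  L2: P0=I P1=M P2=I  mem[L2]=30
8. P0: load  L2  bus=[BusRd,Flush]  L2: P0=S P1=S P2=I  mem[L2]=90
9. P0: load  L2  bus=[-]  L2: P0=S P1=S P2=I  mem[L2]=90
10. P0: store L2 := 43  bus=[BusUpgr]  L2: P0=M P1=I P2=I  mem[L2]=90
11. P0: store L2 := 6  bus=[-]  L2: P0=M P1=I P2=I  mem[L2]=90
12. P2: store L2 := 86  bus=[BusRdX,Flush]  L2: P0=I P1=I P2=M  mem[L2]=6
13. P2: store L0 := 97  bus=[BusRdX]  L0: P0=I P1=I P2=M  mem[L0]=70
14. P1: load  L2  bus=[BusRd,Flush]  L2: P0=I P1=S P2=S  mem[L2]=86
15. P0: store L2 := 87  bus=[BusRdX]  L2: P0=M P1=I P2=I  mem[L2]=86
16. P1: store L0 := 4  bus=[BusRdX,Flush]  L0: P0=I P1=M P2=I  mem[L0]=97
17. P2: load  L2  bus=[BusRd,Flush]  L2: P0=S P1=I P2=S  mem[L2]=87
18. P1: load  L2  bus=[BusRd]  L2: P0=S P1=S P2=S  mem[L2]=87
19. P0: store L2 := 64  bus=[BusUpgr]  L2: P0=M P1=I P2=I  mem[L2]=87
20. P2: load  L1  bus=[BusRd,Flush]  L1: P0=I P1=S P2=S  mem[L1]=22
21. P1: store L2 := 61  bus=[BusRdX,Flush]  L2: P0=I P1=M P2=I  mem[L2]=64
22. P2: store L1 := 81  bus=[BusUpgr]  L1: P0=I P1=I P2=M  mem[L1]=22
23. P1: store L1 := 24  bus=[BusRdX,Flush]  L1: P0=I P1=M P2=I  mem[L1]=81
24. P0: load  L2  bus=[BusRd,Flush]  L2: P0=S P1=S P2=I  mem[L2]=61
25. P1: store L2 := 8  bus=[BusUpgr]  L2: P0=I P1=M P2=I  mem[L2]=61
26. P1: store L2 := 29  bus=[-]  L2: P0=I P1=M P2=I  mem[L2]=61
27. P0: load  L2  bus=[BusRd,Flush]  L2: P0=S P1=S P2=I  mem[L2]=29
28. P0: load  L2  bus=[-]  L2: P0=S P1=S P2=I  mem[L2]=29
29. P1: load  L2  bus=[-]  L2: P0=S P1=S P2=I  mem[L2]=29
30. P0: load  L2  bus=[-]  L2: P0=S P1=S P2=I  mem[L2]=29

bus = BusRdX,Flush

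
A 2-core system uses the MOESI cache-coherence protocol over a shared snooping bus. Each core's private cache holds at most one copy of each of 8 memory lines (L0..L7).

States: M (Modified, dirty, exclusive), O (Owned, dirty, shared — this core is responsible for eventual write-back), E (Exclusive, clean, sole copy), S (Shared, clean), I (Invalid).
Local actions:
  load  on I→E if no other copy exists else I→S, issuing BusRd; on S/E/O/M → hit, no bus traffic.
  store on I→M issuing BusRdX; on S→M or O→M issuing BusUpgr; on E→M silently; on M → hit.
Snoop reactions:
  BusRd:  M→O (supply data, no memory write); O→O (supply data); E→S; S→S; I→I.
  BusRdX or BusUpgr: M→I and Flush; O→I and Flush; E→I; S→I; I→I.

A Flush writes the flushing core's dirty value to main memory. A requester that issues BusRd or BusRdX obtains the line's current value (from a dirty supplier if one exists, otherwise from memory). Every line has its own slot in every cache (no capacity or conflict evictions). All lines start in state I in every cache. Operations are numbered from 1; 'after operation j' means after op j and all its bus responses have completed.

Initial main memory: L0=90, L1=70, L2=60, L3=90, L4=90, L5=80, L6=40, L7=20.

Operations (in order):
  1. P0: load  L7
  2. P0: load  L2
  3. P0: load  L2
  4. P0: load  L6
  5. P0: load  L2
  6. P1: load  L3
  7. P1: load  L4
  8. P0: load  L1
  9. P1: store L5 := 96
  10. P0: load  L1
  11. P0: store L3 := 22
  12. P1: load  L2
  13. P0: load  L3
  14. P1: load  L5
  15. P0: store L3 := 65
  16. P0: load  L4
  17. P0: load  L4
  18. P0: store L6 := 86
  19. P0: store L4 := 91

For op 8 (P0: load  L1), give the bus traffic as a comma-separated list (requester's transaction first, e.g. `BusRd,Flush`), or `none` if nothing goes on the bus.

1. P0: load  L7  bus=[BusRd]  L7: P0=E P1=I  mem[L7]=20
2. P0: load  L2  bus=[BusRd]  L2: P0=E P1=I  mem[L2]=60
3. P0: load  L2  bus=[-]  L2: P0=E P1=I  mem[L2]=60
4. P0: load  L6  bus=[BusRd]  L6: P0=E P1=I  mem[L6]=40
5. P0: load  L2  bus=[-]  L2: P0=E P1=I  mem[L2]=60
6. P1: load  L3  bus=[BusRd]  L3: P0=I P1=E  mem[L3]=90
7. P1: load  L4  bus=[BusRd]  L4: P0=I P1=E  mem[L4]=90
8. P0: load  L1  bus=[BusRd]  L1: P0=E P1=I  mem[L1]=70
9. P1: store L5 := 96  bus=[BusRdX]  L5: P0=I P1=M  mem[L5]=80
10. P0: load  L1  bus=[-]  L1: P0=E P1=I  mem[L1]=70
11. P0: store L3 := 22  bus=[BusRdX]  L3: P0=M P1=I  mem[L3]=90
12. P1: load  L2  bus=[BusRd]  L2: P0=S P1=S  mem[L2]=60
13. P0: load  L3  bus=[-]  L3: P0=M P1=I  mem[L3]=90
14. P1: load  L5  bus=[-]  L5: P0=I P1=M  mem[L5]=80
15. P0: store L3 := 65  bus=[-]  L3: P0=M P1=I  mem[L3]=90
16. P0: load  L4  bus=[BusRd]  L4: P0=S P1=S  mem[L4]=90
17. P0: load  L4  bus=[-]  L4: P0=S P1=S  mem[L4]=90
18. P0: store L6 := 86  bus=[-]  L6: P0=M P1=I  mem[L6]=40
19. P0: store L4 := 91  bus=[BusUpgr]  L4: P0=M P1=I  mem[L4]=90

bus = BusRd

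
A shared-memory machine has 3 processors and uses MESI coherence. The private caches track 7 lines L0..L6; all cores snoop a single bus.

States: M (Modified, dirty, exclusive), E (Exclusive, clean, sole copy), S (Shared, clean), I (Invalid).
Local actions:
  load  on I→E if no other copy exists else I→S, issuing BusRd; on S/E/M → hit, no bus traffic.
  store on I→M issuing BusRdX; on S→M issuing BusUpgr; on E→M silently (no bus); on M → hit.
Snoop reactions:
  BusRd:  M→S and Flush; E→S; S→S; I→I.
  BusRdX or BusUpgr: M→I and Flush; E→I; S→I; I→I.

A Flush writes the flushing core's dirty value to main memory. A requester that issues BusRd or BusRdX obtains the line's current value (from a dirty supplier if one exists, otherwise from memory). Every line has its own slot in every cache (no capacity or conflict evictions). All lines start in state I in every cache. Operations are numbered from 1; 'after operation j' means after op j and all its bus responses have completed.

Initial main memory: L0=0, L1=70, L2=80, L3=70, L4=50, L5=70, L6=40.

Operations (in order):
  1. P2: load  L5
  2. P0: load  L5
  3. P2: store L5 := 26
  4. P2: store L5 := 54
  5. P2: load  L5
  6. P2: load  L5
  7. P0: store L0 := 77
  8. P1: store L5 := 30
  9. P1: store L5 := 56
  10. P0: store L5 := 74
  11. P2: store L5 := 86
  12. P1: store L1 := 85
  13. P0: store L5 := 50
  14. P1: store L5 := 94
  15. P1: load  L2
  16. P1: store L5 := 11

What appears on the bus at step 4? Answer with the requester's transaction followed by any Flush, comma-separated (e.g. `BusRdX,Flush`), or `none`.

1. P2: load  L5  bus=[BusRd]  L5: P0=I P1=I P2=E  mem[L5]=70
2. P0: load  L5  bus=[BusRd]  L5: P0=S P1=I P2=S  mem[L5]=70
3. P2: store L5 := 26  bus=[BusUpgr]  L5: P0=I P1=I P2=M  mem[L5]=70
4. P2: store L5 := 54  bus=[-]  L5: P0=I P1=I P2=M  mem[L5]=70
5. P2: load  L5  bus=[-]  L5: P0=I P1=I P2=M  mem[L5]=70
6. P2: load  L5  bus=[-]  L5: P0=I P1=I P2=M  mem[L5]=70
7. P0: store L0 := 77  bus=[BusRdX]  L0: P0=M P1=I P2=I  mem[L0]=0
8. P1: store L5 := 30  bus=[BusRdX,Flush]  L5: P0=I P1=M P2=I  mem[L5]=54
9. P1: store L5 := 56  bus=[-]  L5: P0=I P1=M P2=I  mem[L5]=54
10. P0: store L5 := 74  bus=[BusRdX,Flush]  L5: P0=M P1=I P2=I  mem[L5]=56
11. P2: store L5 := 86  bus=[BusRdX,Flush]  L5: P0=I P1=I P2=M  mem[L5]=74
12. P1: store L1 := 85  bus=[BusRdX]  L1: P0=I P1=M P2=I  mem[L1]=70
13. P0: store L5 := 50  bus=[BusRdX,Flush]  L5: P0=M P1=I P2=I  mem[L5]=86
14. P1: store L5 := 94  bus=[BusRdX,Flush]  L5: P0=I P1=M P2=I  mem[L5]=50
15. P1: load  L2  bus=[BusRd]  L2: P0=I P1=E P2=I  mem[L2]=80
16. P1: store L5 := 11  bus=[-]  L5: P0=I P1=M P2=I  mem[L5]=50

bus = none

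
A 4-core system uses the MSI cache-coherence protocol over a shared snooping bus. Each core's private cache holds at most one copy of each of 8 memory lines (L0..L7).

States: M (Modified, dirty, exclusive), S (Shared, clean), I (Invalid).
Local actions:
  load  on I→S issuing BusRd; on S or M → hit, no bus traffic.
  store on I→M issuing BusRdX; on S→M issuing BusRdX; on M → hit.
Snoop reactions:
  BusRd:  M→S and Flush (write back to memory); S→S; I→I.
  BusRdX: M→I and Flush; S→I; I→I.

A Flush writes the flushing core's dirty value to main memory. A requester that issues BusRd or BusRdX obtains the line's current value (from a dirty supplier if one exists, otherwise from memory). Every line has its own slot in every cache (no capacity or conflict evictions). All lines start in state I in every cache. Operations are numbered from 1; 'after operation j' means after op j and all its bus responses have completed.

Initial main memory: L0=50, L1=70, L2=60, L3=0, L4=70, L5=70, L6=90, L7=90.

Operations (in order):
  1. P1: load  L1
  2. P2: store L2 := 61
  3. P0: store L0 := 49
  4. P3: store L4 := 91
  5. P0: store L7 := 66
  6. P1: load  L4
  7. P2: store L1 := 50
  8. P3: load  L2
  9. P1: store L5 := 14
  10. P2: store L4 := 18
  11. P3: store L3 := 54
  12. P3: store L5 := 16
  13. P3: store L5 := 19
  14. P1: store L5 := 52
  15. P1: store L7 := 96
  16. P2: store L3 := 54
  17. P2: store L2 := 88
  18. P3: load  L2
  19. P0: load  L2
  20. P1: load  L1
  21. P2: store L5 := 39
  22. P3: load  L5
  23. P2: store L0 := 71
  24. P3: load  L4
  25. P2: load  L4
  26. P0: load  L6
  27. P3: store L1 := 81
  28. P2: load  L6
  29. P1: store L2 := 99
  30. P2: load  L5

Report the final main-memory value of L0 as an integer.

memory[L0] = 49

1. P1: load  L1  bus=[BusRd]  L1: P0=I P1=S P2=I P3=I  mem[L1]=70
2. P2: store L2 := 61  bus=[BusRdX]  L2: P0=I P1=I P2=M P3=I  mem[L2]=60
3. P0: store L0 := 49  bus=[BusRdX]  L0: P0=M P1=I P2=I P3=I  mem[L0]=50
4. P3: store L4 := 91  bus=[BusRdX]  L4: P0=I P1=I P2=I P3=M  mem[L4]=70
5. P0: store L7 := 66  bus=[BusRdX]  L7: P0=M P1=I P2=I P3=I  mem[L7]=90
6. P1: load  L4  bus=[BusRd,Flush]  L4: P0=I P1=S P2=I P3=S  mem[L4]=91
7. P2: store L1 := 50  bus=[BusRdX]  L1: P0=I P1=I P2=M P3=I  mem[L1]=70
8. P3: load  L2  bus=[BusRd,Flush]  L2: P0=I P1=I P2=S P3=S  mem[L2]=61
9. P1: store L5 := 14  bus=[BusRdX]  L5: P0=I P1=M P2=I P3=I  mem[L5]=70
10. P2: store L4 := 18  bus=[BusRdX]  L4: P0=I P1=I P2=M P3=I  mem[L4]=91
11. P3: store L3 := 54  bus=[BusRdX]  L3: P0=I P1=I P2=I P3=M  mem[L3]=0
12. P3: store L5 := 16  bus=[BusRdX,Flush]  L5: P0=I P1=I P2=I P3=M  mem[L5]=14
13. P3: store L5 := 19  bus=[-]  L5: P0=I P1=I P2=I P3=M  mem[L5]=14
14. P1: store L5 := 52  bus=[BusRdX,Flush]  L5: P0=I P1=M P2=I P3=I  mem[L5]=19
15. P1: store L7 := 96  bus=[BusRdX,Flush]  L7: P0=I P1=M P2=I P3=I  mem[L7]=66
16. P2: store L3 := 54  bus=[BusRdX,Flush]  L3: P0=I P1=I P2=M P3=I  mem[L3]=54
17. P2: store L2 := 88  bus=[BusRdX]  L2: P0=I P1=I P2=M P3=I  mem[L2]=61
18. P3: load  L2  bus=[BusRd,Flush]  L2: P0=I P1=I P2=S P3=S  mem[L2]=88
19. P0: load  L2  bus=[BusRd]  L2: P0=S P1=I P2=S P3=S  mem[L2]=88
20. P1: load  L1  bus=[BusRd,Flush]  L1: P0=I P1=S P2=S P3=I  mem[L1]=50
21. P2: store L5 := 39  bus=[BusRdX,Flush]  L5: P0=I P1=I P2=M P3=I  mem[L5]=52
22. P3: load  L5  bus=[BusRd,Flush]  L5: P0=I P1=I P2=S P3=S  mem[L5]=39
23. P2: store L0 := 71  bus=[BusRdX,Flush]  L0: P0=I P1=I P2=M P3=I  mem[L0]=49
24. P3: load  L4  bus=[BusRd,Flush]  L4: P0=I P1=I P2=S P3=S  mem[L4]=18
25. P2: load  L4  bus=[-]  L4: P0=I P1=I P2=S P3=S  mem[L4]=18
26. P0: load  L6  bus=[BusRd]  L6: P0=S P1=I P2=I P3=I  mem[L6]=90
27. P3: store L1 := 81  bus=[BusRdX]  L1: P0=I P1=I P2=I P3=M  mem[L1]=50
28. P2: load  L6  bus=[BusRd]  L6: P0=S P1=I P2=S P3=I  mem[L6]=90
29. P1: store L2 := 99  bus=[BusRdX]  L2: P0=I P1=M P2=I P3=I  mem[L2]=88
30. P2: load  L5  bus=[-]  L5: P0=I P1=I P2=S P3=S  mem[L5]=39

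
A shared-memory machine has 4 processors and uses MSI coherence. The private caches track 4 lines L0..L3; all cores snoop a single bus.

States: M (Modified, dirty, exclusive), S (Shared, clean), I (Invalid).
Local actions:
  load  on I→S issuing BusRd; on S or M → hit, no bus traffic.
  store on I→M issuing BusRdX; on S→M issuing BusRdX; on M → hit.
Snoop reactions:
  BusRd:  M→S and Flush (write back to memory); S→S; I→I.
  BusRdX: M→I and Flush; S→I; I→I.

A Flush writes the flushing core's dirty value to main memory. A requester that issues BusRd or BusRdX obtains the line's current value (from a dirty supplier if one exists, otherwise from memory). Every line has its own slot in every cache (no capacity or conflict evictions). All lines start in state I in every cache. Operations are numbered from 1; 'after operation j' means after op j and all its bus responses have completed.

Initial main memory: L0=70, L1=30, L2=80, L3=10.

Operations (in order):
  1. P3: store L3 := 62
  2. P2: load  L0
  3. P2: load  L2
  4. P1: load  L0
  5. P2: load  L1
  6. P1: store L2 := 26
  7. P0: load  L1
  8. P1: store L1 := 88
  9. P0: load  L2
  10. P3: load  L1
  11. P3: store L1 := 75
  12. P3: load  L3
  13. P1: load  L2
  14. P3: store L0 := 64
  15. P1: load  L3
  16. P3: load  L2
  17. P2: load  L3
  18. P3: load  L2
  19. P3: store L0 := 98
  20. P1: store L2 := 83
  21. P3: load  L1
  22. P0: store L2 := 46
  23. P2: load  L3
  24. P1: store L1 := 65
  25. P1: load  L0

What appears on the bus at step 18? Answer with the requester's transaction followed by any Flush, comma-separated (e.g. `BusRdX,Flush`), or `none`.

[1] P3: store L3 := 62 | P0:I, P1:I, P2:I, P3:M(62) | bus: BusRdX
[2] P2: load  L0 | P0:I, P1:I, P2:S(70), P3:I | bus: BusRd
[3] P2: load  L2 | P0:I, P1:I, P2:S(80), P3:I | bus: BusRd
[4] P1: load  L0 | P0:I, P1:S(70), P2:S(70), P3:I | bus: BusRd
[5] P2: load  L1 | P0:I, P1:I, P2:S(30), P3:I | bus: BusRd
[6] P1: store L2 := 26 | P0:I, P1:M(26), P2:I, P3:I | bus: BusRdX
[7] P0: load  L1 | P0:S(30), P1:I, P2:S(30), P3:I | bus: BusRd
[8] P1: store L1 := 88 | P0:I, P1:M(88), P2:I, P3:I | bus: BusRdX
[9] P0: load  L2 | P0:S(26), P1:S(26), P2:I, P3:I | bus: BusRd,Flush
[10] P3: load  L1 | P0:I, P1:S(88), P2:I, P3:S(88) | bus: BusRd,Flush
[11] P3: store L1 := 75 | P0:I, P1:I, P2:I, P3:M(75) | bus: BusRdX
[12] P3: load  L3 | P0:I, P1:I, P2:I, P3:M(62) | bus: none
[13] P1: load  L2 | P0:S(26), P1:S(26), P2:I, P3:I | bus: none
[14] P3: store L0 := 64 | P0:I, P1:I, P2:I, P3:M(64) | bus: BusRdX
[15] P1: load  L3 | P0:I, P1:S(62), P2:I, P3:S(62) | bus: BusRd,Flush
[16] P3: load  L2 | P0:S(26), P1:S(26), P2:I, P3:S(26) | bus: BusRd
[17] P2: load  L3 | P0:I, P1:S(62), P2:S(62), P3:S(62) | bus: BusRd
[18] P3: load  L2 | P0:S(26), P1:S(26), P2:I, P3:S(26) | bus: none
[19] P3: store L0 := 98 | P0:I, P1:I, P2:I, P3:M(98) | bus: none
[20] P1: store L2 := 83 | P0:I, P1:M(83), P2:I, P3:I | bus: BusRdX
[21] P3: load  L1 | P0:I, P1:I, P2:I, P3:M(75) | bus: none
[22] P0: store L2 := 46 | P0:M(46), P1:I, P2:I, P3:I | bus: BusRdX,Flush
[23] P2: load  L3 | P0:I, P1:S(62), P2:S(62), P3:S(62) | bus: none
[24] P1: store L1 := 65 | P0:I, P1:M(65), P2:I, P3:I | bus: BusRdX,Flush
[25] P1: load  L0 | P0:I, P1:S(98), P2:I, P3:S(98) | bus: BusRd,Flush

bus = none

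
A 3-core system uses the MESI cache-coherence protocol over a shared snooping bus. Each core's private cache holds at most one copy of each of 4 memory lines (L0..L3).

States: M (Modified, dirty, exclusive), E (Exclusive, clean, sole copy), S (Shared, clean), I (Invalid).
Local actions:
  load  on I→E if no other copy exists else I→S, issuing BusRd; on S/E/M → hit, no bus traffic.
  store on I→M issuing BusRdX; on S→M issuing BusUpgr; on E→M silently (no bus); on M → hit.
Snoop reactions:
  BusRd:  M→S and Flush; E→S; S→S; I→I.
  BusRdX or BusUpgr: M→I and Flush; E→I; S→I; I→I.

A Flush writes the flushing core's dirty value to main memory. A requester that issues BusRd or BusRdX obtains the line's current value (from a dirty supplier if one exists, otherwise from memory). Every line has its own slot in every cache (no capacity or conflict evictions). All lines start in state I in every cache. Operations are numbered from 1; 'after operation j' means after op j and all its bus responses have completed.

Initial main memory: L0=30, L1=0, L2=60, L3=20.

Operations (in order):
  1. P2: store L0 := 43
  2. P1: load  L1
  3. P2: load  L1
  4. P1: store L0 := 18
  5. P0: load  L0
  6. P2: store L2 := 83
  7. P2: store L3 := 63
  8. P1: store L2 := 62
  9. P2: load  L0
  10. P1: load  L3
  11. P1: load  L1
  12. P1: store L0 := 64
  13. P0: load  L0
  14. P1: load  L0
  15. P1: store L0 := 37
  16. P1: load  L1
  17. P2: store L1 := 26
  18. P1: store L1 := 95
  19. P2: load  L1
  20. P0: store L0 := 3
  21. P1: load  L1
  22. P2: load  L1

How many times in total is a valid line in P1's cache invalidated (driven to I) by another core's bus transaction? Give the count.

invalidations = 2

1. P2: store L0 := 43  bus=[BusRdX]  L0: P0=I P1=I P2=M  mem[L0]=30
2. P1: load  L1  bus=[BusRd]  L1: P0=I P1=E P2=I  mem[L1]=0
3. P2: load  L1  bus=[BusRd]  L1: P0=I P1=S P2=S  mem[L1]=0
4. P1: store L0 := 18  bus=[BusRdX,Flush]  L0: P0=I P1=M P2=I  mem[L0]=43
5. P0: load  L0  bus=[BusRd,Flush]  L0: P0=S P1=S P2=I  mem[L0]=18
6. P2: store L2 := 83  bus=[BusRdX]  L2: P0=I P1=I P2=M  mem[L2]=60
7. P2: store L3 := 63  bus=[BusRdX]  L3: P0=I P1=I P2=M  mem[L3]=20
8. P1: store L2 := 62  bus=[BusRdX,Flush]  L2: P0=I P1=M P2=I  mem[L2]=83
9. P2: load  L0  bus=[BusRd]  L0: P0=S P1=S P2=S  mem[L0]=18
10. P1: load  L3  bus=[BusRd,Flush]  L3: P0=I P1=S P2=S  mem[L3]=63
11. P1: load  L1  bus=[-]  L1: P0=I P1=S P2=S  mem[L1]=0
12. P1: store L0 := 64  bus=[BusUpgr]  L0: P0=I P1=M P2=I  mem[L0]=18
13. P0: load  L0  bus=[BusRd,Flush]  L0: P0=S P1=S P2=I  mem[L0]=64
14. P1: load  L0  bus=[-]  L0: P0=S P1=S P2=I  mem[L0]=64
15. P1: store L0 := 37  bus=[BusUpgr]  L0: P0=I P1=M P2=I  mem[L0]=64
16. P1: load  L1  bus=[-]  L1: P0=I P1=S P2=S  mem[L1]=0
17. P2: store L1 := 26  bus=[BusUpgr]  L1: P0=I P1=I P2=M  mem[L1]=0
18. P1: store L1 := 95  bus=[BusRdX,Flush]  L1: P0=I P1=M P2=I  mem[L1]=26
19. P2: load  L1  bus=[BusRd,Flush]  L1: P0=I P1=S P2=S  mem[L1]=95
20. P0: store L0 := 3  bus=[BusRdX,Flush]  L0: P0=M P1=I P2=I  mem[L0]=37
21. P1: load  L1  bus=[-]  L1: P0=I P1=S P2=S  mem[L1]=95
22. P2: load  L1  bus=[-]  L1: P0=I P1=S P2=S  mem[L1]=95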